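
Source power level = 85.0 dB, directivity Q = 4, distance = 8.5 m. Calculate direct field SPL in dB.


Given values:
  Lw = 85.0 dB, Q = 4, r = 8.5 m
Formula: SPL = Lw + 10 * log10(Q / (4 * pi * r^2))
Compute 4 * pi * r^2 = 4 * pi * 8.5^2 = 907.9203
Compute Q / denom = 4 / 907.9203 = 0.00440567
Compute 10 * log10(0.00440567) = -23.5599
SPL = 85.0 + (-23.5599) = 61.44

61.44 dB


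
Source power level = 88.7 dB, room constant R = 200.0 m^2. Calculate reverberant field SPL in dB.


Given values:
  Lw = 88.7 dB, R = 200.0 m^2
Formula: SPL = Lw + 10 * log10(4 / R)
Compute 4 / R = 4 / 200.0 = 0.02
Compute 10 * log10(0.02) = -16.9897
SPL = 88.7 + (-16.9897) = 71.71

71.71 dB


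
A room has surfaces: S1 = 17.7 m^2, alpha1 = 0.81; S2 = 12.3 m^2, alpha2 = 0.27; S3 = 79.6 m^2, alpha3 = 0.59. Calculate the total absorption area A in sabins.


Given surfaces:
  Surface 1: 17.7 * 0.81 = 14.337
  Surface 2: 12.3 * 0.27 = 3.321
  Surface 3: 79.6 * 0.59 = 46.964
Formula: A = sum(Si * alpha_i)
A = 14.337 + 3.321 + 46.964
A = 64.62

64.62 sabins


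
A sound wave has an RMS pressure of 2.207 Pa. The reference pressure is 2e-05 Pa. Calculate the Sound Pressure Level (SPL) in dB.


Given values:
  p = 2.207 Pa
  p_ref = 2e-05 Pa
Formula: SPL = 20 * log10(p / p_ref)
Compute ratio: p / p_ref = 2.207 / 2e-05 = 110350
Compute log10: log10(110350) = 5.042772
Multiply: SPL = 20 * 5.042772 = 100.86

100.86 dB


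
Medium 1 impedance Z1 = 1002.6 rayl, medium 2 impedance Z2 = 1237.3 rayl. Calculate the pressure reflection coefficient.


Given values:
  Z1 = 1002.6 rayl, Z2 = 1237.3 rayl
Formula: R = (Z2 - Z1) / (Z2 + Z1)
Numerator: Z2 - Z1 = 1237.3 - 1002.6 = 234.7
Denominator: Z2 + Z1 = 1237.3 + 1002.6 = 2239.9
R = 234.7 / 2239.9 = 0.1048

0.1048


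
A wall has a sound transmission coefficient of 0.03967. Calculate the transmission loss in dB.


Given values:
  tau = 0.03967
Formula: TL = 10 * log10(1 / tau)
Compute 1 / tau = 1 / 0.03967 = 25.208
Compute log10(25.208) = 1.401538
TL = 10 * 1.401538 = 14.02

14.02 dB


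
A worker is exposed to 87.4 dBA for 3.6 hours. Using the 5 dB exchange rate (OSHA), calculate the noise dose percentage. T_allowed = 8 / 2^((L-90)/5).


Given values:
  L = 87.4 dBA, T = 3.6 hours
Formula: T_allowed = 8 / 2^((L - 90) / 5)
Compute exponent: (87.4 - 90) / 5 = -0.52
Compute 2^(-0.52) = 0.697372
T_allowed = 8 / 0.697372 = 11.471639 hours
Dose = (T / T_allowed) * 100
Dose = (3.6 / 11.471639) * 100 = 31.38

31.38 %


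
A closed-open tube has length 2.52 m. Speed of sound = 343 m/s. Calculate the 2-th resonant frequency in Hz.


Given values:
  Tube type: closed-open, L = 2.52 m, c = 343 m/s, n = 2
Formula: f_n = (2n - 1) * c / (4 * L)
Compute 2n - 1 = 2*2 - 1 = 3
Compute 4 * L = 4 * 2.52 = 10.08
f = 3 * 343 / 10.08
f = 102.08

102.08 Hz


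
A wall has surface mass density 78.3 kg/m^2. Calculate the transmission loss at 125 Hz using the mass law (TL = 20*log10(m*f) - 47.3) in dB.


Given values:
  m = 78.3 kg/m^2, f = 125 Hz
Formula: TL = 20 * log10(m * f) - 47.3
Compute m * f = 78.3 * 125 = 9787.5
Compute log10(9787.5) = 3.990672
Compute 20 * 3.990672 = 79.8134
TL = 79.8134 - 47.3 = 32.51

32.51 dB


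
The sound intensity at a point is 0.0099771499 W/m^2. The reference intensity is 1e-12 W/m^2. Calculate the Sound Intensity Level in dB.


Given values:
  I = 0.0099771499 W/m^2
  I_ref = 1e-12 W/m^2
Formula: SIL = 10 * log10(I / I_ref)
Compute ratio: I / I_ref = 9977149900
Compute log10: log10(9977149900) = 9.999006
Multiply: SIL = 10 * 9.999006 = 99.99

99.99 dB


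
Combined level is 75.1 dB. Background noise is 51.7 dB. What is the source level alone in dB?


Given values:
  L_total = 75.1 dB, L_bg = 51.7 dB
Formula: L_source = 10 * log10(10^(L_total/10) - 10^(L_bg/10))
Convert to linear:
  10^(75.1/10) = 32359365.693
  10^(51.7/10) = 147910.8388
Difference: 32359365.693 - 147910.8388 = 32211454.8542
L_source = 10 * log10(32211454.8542) = 75.08

75.08 dB


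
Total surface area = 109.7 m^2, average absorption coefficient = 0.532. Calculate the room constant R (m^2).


Given values:
  S = 109.7 m^2, alpha = 0.532
Formula: R = S * alpha / (1 - alpha)
Numerator: 109.7 * 0.532 = 58.3604
Denominator: 1 - 0.532 = 0.468
R = 58.3604 / 0.468 = 124.7

124.7 m^2


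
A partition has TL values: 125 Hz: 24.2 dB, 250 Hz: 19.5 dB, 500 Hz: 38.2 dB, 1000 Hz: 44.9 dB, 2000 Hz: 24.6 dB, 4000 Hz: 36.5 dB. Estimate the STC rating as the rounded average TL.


Given TL values at each frequency:
  125 Hz: 24.2 dB
  250 Hz: 19.5 dB
  500 Hz: 38.2 dB
  1000 Hz: 44.9 dB
  2000 Hz: 24.6 dB
  4000 Hz: 36.5 dB
Formula: STC ~ round(average of TL values)
Sum = 24.2 + 19.5 + 38.2 + 44.9 + 24.6 + 36.5 = 187.9
Average = 187.9 / 6 = 31.32
Rounded: 31

31


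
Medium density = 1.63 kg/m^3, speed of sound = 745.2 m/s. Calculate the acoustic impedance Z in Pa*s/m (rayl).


Given values:
  rho = 1.63 kg/m^3
  c = 745.2 m/s
Formula: Z = rho * c
Z = 1.63 * 745.2
Z = 1214.68

1214.68 rayl


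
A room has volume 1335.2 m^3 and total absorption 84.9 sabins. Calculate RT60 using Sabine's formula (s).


Given values:
  V = 1335.2 m^3
  A = 84.9 sabins
Formula: RT60 = 0.161 * V / A
Numerator: 0.161 * 1335.2 = 214.9672
RT60 = 214.9672 / 84.9 = 2.532

2.532 s


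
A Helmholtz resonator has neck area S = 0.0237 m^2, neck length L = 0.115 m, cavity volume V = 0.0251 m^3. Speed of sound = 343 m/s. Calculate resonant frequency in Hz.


Given values:
  S = 0.0237 m^2, L = 0.115 m, V = 0.0251 m^3, c = 343 m/s
Formula: f = (c / (2*pi)) * sqrt(S / (V * L))
Compute V * L = 0.0251 * 0.115 = 0.0028865
Compute S / (V * L) = 0.0237 / 0.0028865 = 8.2106
Compute sqrt(8.2106) = 2.865414
Compute c / (2*pi) = 343 / 6.283185 = 54.590148
f = 54.590148 * 2.865414 = 156.42

156.42 Hz


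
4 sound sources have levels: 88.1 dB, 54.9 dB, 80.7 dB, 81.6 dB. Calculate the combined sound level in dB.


Formula: L_total = 10 * log10( sum(10^(Li/10)) )
  Source 1: 10^(88.1/10) = 645654229.0347
  Source 2: 10^(54.9/10) = 309029.5433
  Source 3: 10^(80.7/10) = 117489755.494
  Source 4: 10^(81.6/10) = 144543977.0746
Sum of linear values = 907996991.1466
L_total = 10 * log10(907996991.1466) = 89.58

89.58 dB


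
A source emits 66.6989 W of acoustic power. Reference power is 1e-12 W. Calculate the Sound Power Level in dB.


Given values:
  W = 66.6989 W
  W_ref = 1e-12 W
Formula: SWL = 10 * log10(W / W_ref)
Compute ratio: W / W_ref = 66698900000000
Compute log10: log10(66698900000000) = 13.824119
Multiply: SWL = 10 * 13.824119 = 138.24

138.24 dB


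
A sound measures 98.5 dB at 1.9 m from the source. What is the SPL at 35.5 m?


Given values:
  SPL1 = 98.5 dB, r1 = 1.9 m, r2 = 35.5 m
Formula: SPL2 = SPL1 - 20 * log10(r2 / r1)
Compute ratio: r2 / r1 = 35.5 / 1.9 = 18.6842
Compute log10: log10(18.6842) = 1.271475
Compute drop: 20 * 1.271475 = 25.4295
SPL2 = 98.5 - 25.4295 = 73.07

73.07 dB


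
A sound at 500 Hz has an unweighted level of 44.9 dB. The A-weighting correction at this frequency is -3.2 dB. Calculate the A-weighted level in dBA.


Given values:
  SPL = 44.9 dB
  A-weighting at 500 Hz = -3.2 dB
Formula: L_A = SPL + A_weight
L_A = 44.9 + (-3.2)
L_A = 41.7

41.7 dBA


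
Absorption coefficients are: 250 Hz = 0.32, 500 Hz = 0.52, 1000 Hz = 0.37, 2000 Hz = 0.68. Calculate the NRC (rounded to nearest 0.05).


Given values:
  a_250 = 0.32, a_500 = 0.52
  a_1000 = 0.37, a_2000 = 0.68
Formula: NRC = (a250 + a500 + a1000 + a2000) / 4
Sum = 0.32 + 0.52 + 0.37 + 0.68 = 1.89
NRC = 1.89 / 4 = 0.4725
Rounded to nearest 0.05: 0.45

0.45


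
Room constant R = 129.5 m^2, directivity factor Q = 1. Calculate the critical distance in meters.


Given values:
  R = 129.5 m^2, Q = 1
Formula: d_c = 0.141 * sqrt(Q * R)
Compute Q * R = 1 * 129.5 = 129.5
Compute sqrt(129.5) = 11.3798
d_c = 0.141 * 11.3798 = 1.605

1.605 m


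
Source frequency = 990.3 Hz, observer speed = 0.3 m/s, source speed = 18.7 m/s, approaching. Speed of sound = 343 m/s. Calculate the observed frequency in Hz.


Given values:
  f_s = 990.3 Hz, v_o = 0.3 m/s, v_s = 18.7 m/s
  Direction: approaching
Formula: f_o = f_s * (c + v_o) / (c - v_s)
Numerator: c + v_o = 343 + 0.3 = 343.3
Denominator: c - v_s = 343 - 18.7 = 324.3
f_o = 990.3 * 343.3 / 324.3 = 1048.32

1048.32 Hz


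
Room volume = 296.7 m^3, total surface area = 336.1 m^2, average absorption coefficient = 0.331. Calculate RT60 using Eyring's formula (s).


Given values:
  V = 296.7 m^3, S = 336.1 m^2, alpha = 0.331
Formula: RT60 = 0.161 * V / (-S * ln(1 - alpha))
Compute ln(1 - 0.331) = ln(0.669) = -0.401971
Denominator: -336.1 * -0.401971 = 135.1025
Numerator: 0.161 * 296.7 = 47.7687
RT60 = 47.7687 / 135.1025 = 0.354

0.354 s


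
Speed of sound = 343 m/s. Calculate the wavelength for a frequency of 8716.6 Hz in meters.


Given values:
  c = 343 m/s, f = 8716.6 Hz
Formula: lambda = c / f
lambda = 343 / 8716.6
lambda = 0.0394

0.0394 m


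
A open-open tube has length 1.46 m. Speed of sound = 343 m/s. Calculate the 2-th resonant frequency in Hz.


Given values:
  Tube type: open-open, L = 1.46 m, c = 343 m/s, n = 2
Formula: f_n = n * c / (2 * L)
Compute 2 * L = 2 * 1.46 = 2.92
f = 2 * 343 / 2.92
f = 234.93

234.93 Hz


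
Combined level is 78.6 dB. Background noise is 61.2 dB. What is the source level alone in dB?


Given values:
  L_total = 78.6 dB, L_bg = 61.2 dB
Formula: L_source = 10 * log10(10^(L_total/10) - 10^(L_bg/10))
Convert to linear:
  10^(78.6/10) = 72443596.0075
  10^(61.2/10) = 1318256.7386
Difference: 72443596.0075 - 1318256.7386 = 71125339.2689
L_source = 10 * log10(71125339.2689) = 78.52

78.52 dB


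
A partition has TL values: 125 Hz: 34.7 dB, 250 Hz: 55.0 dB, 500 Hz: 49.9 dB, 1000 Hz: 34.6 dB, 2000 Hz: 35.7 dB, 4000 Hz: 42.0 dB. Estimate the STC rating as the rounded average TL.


Given TL values at each frequency:
  125 Hz: 34.7 dB
  250 Hz: 55.0 dB
  500 Hz: 49.9 dB
  1000 Hz: 34.6 dB
  2000 Hz: 35.7 dB
  4000 Hz: 42.0 dB
Formula: STC ~ round(average of TL values)
Sum = 34.7 + 55.0 + 49.9 + 34.6 + 35.7 + 42.0 = 251.9
Average = 251.9 / 6 = 41.98
Rounded: 42

42


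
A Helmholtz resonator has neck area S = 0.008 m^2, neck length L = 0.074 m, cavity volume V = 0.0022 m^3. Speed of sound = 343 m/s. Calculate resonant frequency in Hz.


Given values:
  S = 0.008 m^2, L = 0.074 m, V = 0.0022 m^3, c = 343 m/s
Formula: f = (c / (2*pi)) * sqrt(S / (V * L))
Compute V * L = 0.0022 * 0.074 = 0.0001628
Compute S / (V * L) = 0.008 / 0.0001628 = 49.14
Compute sqrt(49.14) = 7.009993
Compute c / (2*pi) = 343 / 6.283185 = 54.590148
f = 54.590148 * 7.009993 = 382.68

382.68 Hz


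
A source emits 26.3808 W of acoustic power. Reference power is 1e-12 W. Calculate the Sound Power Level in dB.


Given values:
  W = 26.3808 W
  W_ref = 1e-12 W
Formula: SWL = 10 * log10(W / W_ref)
Compute ratio: W / W_ref = 26380800000000
Compute log10: log10(26380800000000) = 13.421288
Multiply: SWL = 10 * 13.421288 = 134.21

134.21 dB


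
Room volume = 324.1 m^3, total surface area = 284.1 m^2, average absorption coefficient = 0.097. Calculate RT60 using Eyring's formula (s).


Given values:
  V = 324.1 m^3, S = 284.1 m^2, alpha = 0.097
Formula: RT60 = 0.161 * V / (-S * ln(1 - alpha))
Compute ln(1 - 0.097) = ln(0.903) = -0.102033
Denominator: -284.1 * -0.102033 = 28.9876
Numerator: 0.161 * 324.1 = 52.1801
RT60 = 52.1801 / 28.9876 = 1.8

1.8 s


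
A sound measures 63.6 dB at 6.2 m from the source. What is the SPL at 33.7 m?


Given values:
  SPL1 = 63.6 dB, r1 = 6.2 m, r2 = 33.7 m
Formula: SPL2 = SPL1 - 20 * log10(r2 / r1)
Compute ratio: r2 / r1 = 33.7 / 6.2 = 5.4355
Compute log10: log10(5.4355) = 0.73524
Compute drop: 20 * 0.73524 = 14.7048
SPL2 = 63.6 - 14.7048 = 48.9

48.9 dB


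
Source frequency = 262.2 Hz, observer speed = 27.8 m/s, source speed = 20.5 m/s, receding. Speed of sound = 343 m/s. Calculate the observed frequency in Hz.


Given values:
  f_s = 262.2 Hz, v_o = 27.8 m/s, v_s = 20.5 m/s
  Direction: receding
Formula: f_o = f_s * (c - v_o) / (c + v_s)
Numerator: c - v_o = 343 - 27.8 = 315.2
Denominator: c + v_s = 343 + 20.5 = 363.5
f_o = 262.2 * 315.2 / 363.5 = 227.36

227.36 Hz


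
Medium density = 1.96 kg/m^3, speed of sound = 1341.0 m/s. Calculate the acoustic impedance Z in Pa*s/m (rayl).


Given values:
  rho = 1.96 kg/m^3
  c = 1341.0 m/s
Formula: Z = rho * c
Z = 1.96 * 1341.0
Z = 2628.36

2628.36 rayl


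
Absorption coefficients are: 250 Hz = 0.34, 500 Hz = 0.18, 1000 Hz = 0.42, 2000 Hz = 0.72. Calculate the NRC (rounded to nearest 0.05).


Given values:
  a_250 = 0.34, a_500 = 0.18
  a_1000 = 0.42, a_2000 = 0.72
Formula: NRC = (a250 + a500 + a1000 + a2000) / 4
Sum = 0.34 + 0.18 + 0.42 + 0.72 = 1.66
NRC = 1.66 / 4 = 0.415
Rounded to nearest 0.05: 0.4

0.4


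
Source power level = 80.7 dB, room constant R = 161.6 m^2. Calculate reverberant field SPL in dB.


Given values:
  Lw = 80.7 dB, R = 161.6 m^2
Formula: SPL = Lw + 10 * log10(4 / R)
Compute 4 / R = 4 / 161.6 = 0.024752
Compute 10 * log10(0.024752) = -16.0639
SPL = 80.7 + (-16.0639) = 64.64

64.64 dB


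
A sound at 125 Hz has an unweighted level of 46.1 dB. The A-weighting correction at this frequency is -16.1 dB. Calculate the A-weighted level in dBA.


Given values:
  SPL = 46.1 dB
  A-weighting at 125 Hz = -16.1 dB
Formula: L_A = SPL + A_weight
L_A = 46.1 + (-16.1)
L_A = 30.0

30.0 dBA


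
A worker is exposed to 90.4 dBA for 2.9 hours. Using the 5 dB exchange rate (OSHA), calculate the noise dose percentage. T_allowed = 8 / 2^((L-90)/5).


Given values:
  L = 90.4 dBA, T = 2.9 hours
Formula: T_allowed = 8 / 2^((L - 90) / 5)
Compute exponent: (90.4 - 90) / 5 = 0.08
Compute 2^(0.08) = 1.057018
T_allowed = 8 / 1.057018 = 7.568461 hours
Dose = (T / T_allowed) * 100
Dose = (2.9 / 7.568461) * 100 = 38.32

38.32 %


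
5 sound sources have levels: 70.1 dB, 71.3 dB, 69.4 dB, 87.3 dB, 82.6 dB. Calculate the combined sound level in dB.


Formula: L_total = 10 * log10( sum(10^(Li/10)) )
  Source 1: 10^(70.1/10) = 10232929.9228
  Source 2: 10^(71.3/10) = 13489628.8259
  Source 3: 10^(69.4/10) = 8709635.8996
  Source 4: 10^(87.3/10) = 537031796.3703
  Source 5: 10^(82.6/10) = 181970085.861
Sum of linear values = 751434076.8796
L_total = 10 * log10(751434076.8796) = 88.76

88.76 dB


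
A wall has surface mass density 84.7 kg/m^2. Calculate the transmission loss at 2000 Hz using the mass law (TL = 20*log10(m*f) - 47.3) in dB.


Given values:
  m = 84.7 kg/m^2, f = 2000 Hz
Formula: TL = 20 * log10(m * f) - 47.3
Compute m * f = 84.7 * 2000 = 169400.0
Compute log10(169400.0) = 5.228913
Compute 20 * 5.228913 = 104.5783
TL = 104.5783 - 47.3 = 57.28

57.28 dB


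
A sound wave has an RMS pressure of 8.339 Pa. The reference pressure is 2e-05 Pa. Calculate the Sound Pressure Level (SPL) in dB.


Given values:
  p = 8.339 Pa
  p_ref = 2e-05 Pa
Formula: SPL = 20 * log10(p / p_ref)
Compute ratio: p / p_ref = 8.339 / 2e-05 = 416950
Compute log10: log10(416950) = 5.620084
Multiply: SPL = 20 * 5.620084 = 112.4

112.4 dB


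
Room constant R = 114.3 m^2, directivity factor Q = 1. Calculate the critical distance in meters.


Given values:
  R = 114.3 m^2, Q = 1
Formula: d_c = 0.141 * sqrt(Q * R)
Compute Q * R = 1 * 114.3 = 114.3
Compute sqrt(114.3) = 10.6911
d_c = 0.141 * 10.6911 = 1.507

1.507 m


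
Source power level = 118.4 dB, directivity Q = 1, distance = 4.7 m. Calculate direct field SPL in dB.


Given values:
  Lw = 118.4 dB, Q = 1, r = 4.7 m
Formula: SPL = Lw + 10 * log10(Q / (4 * pi * r^2))
Compute 4 * pi * r^2 = 4 * pi * 4.7^2 = 277.5911
Compute Q / denom = 1 / 277.5911 = 0.00360242
Compute 10 * log10(0.00360242) = -24.4341
SPL = 118.4 + (-24.4341) = 93.97

93.97 dB


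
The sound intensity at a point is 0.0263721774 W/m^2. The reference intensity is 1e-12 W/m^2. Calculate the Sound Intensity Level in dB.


Given values:
  I = 0.0263721774 W/m^2
  I_ref = 1e-12 W/m^2
Formula: SIL = 10 * log10(I / I_ref)
Compute ratio: I / I_ref = 26372177400
Compute log10: log10(26372177400) = 10.421146
Multiply: SIL = 10 * 10.421146 = 104.21

104.21 dB


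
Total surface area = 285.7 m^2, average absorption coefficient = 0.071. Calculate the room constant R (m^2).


Given values:
  S = 285.7 m^2, alpha = 0.071
Formula: R = S * alpha / (1 - alpha)
Numerator: 285.7 * 0.071 = 20.2847
Denominator: 1 - 0.071 = 0.929
R = 20.2847 / 0.929 = 21.83

21.83 m^2


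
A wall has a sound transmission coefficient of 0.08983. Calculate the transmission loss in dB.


Given values:
  tau = 0.08983
Formula: TL = 10 * log10(1 / tau)
Compute 1 / tau = 1 / 0.08983 = 11.1321
Compute log10(11.1321) = 1.046577
TL = 10 * 1.046577 = 10.47

10.47 dB


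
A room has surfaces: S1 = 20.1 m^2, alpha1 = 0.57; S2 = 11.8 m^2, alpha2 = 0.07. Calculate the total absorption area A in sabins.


Given surfaces:
  Surface 1: 20.1 * 0.57 = 11.457
  Surface 2: 11.8 * 0.07 = 0.826
Formula: A = sum(Si * alpha_i)
A = 11.457 + 0.826
A = 12.28

12.28 sabins


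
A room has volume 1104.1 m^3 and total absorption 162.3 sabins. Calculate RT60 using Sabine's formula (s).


Given values:
  V = 1104.1 m^3
  A = 162.3 sabins
Formula: RT60 = 0.161 * V / A
Numerator: 0.161 * 1104.1 = 177.7601
RT60 = 177.7601 / 162.3 = 1.095

1.095 s


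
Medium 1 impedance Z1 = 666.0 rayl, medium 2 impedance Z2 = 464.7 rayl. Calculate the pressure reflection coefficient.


Given values:
  Z1 = 666.0 rayl, Z2 = 464.7 rayl
Formula: R = (Z2 - Z1) / (Z2 + Z1)
Numerator: Z2 - Z1 = 464.7 - 666.0 = -201.3
Denominator: Z2 + Z1 = 464.7 + 666.0 = 1130.7
R = -201.3 / 1130.7 = -0.178

-0.178


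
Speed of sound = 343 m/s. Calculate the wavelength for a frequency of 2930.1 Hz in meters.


Given values:
  c = 343 m/s, f = 2930.1 Hz
Formula: lambda = c / f
lambda = 343 / 2930.1
lambda = 0.1171

0.1171 m


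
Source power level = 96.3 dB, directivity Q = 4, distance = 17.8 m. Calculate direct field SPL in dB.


Given values:
  Lw = 96.3 dB, Q = 4, r = 17.8 m
Formula: SPL = Lw + 10 * log10(Q / (4 * pi * r^2))
Compute 4 * pi * r^2 = 4 * pi * 17.8^2 = 3981.5289
Compute Q / denom = 4 / 3981.5289 = 0.00100464
Compute 10 * log10(0.00100464) = -29.9799
SPL = 96.3 + (-29.9799) = 66.32

66.32 dB


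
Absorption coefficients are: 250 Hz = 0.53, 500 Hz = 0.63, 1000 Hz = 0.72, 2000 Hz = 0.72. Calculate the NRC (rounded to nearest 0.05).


Given values:
  a_250 = 0.53, a_500 = 0.63
  a_1000 = 0.72, a_2000 = 0.72
Formula: NRC = (a250 + a500 + a1000 + a2000) / 4
Sum = 0.53 + 0.63 + 0.72 + 0.72 = 2.6
NRC = 2.6 / 4 = 0.65
Rounded to nearest 0.05: 0.65

0.65


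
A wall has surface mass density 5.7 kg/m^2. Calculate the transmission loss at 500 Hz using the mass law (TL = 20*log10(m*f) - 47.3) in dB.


Given values:
  m = 5.7 kg/m^2, f = 500 Hz
Formula: TL = 20 * log10(m * f) - 47.3
Compute m * f = 5.7 * 500 = 2850.0
Compute log10(2850.0) = 3.454845
Compute 20 * 3.454845 = 69.0969
TL = 69.0969 - 47.3 = 21.8

21.8 dB


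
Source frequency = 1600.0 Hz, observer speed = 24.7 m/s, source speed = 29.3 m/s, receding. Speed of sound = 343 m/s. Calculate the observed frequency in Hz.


Given values:
  f_s = 1600.0 Hz, v_o = 24.7 m/s, v_s = 29.3 m/s
  Direction: receding
Formula: f_o = f_s * (c - v_o) / (c + v_s)
Numerator: c - v_o = 343 - 24.7 = 318.3
Denominator: c + v_s = 343 + 29.3 = 372.3
f_o = 1600.0 * 318.3 / 372.3 = 1367.93

1367.93 Hz


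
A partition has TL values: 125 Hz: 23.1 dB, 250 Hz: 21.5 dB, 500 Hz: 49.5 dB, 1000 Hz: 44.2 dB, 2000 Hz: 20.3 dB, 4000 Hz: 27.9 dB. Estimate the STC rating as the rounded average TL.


Given TL values at each frequency:
  125 Hz: 23.1 dB
  250 Hz: 21.5 dB
  500 Hz: 49.5 dB
  1000 Hz: 44.2 dB
  2000 Hz: 20.3 dB
  4000 Hz: 27.9 dB
Formula: STC ~ round(average of TL values)
Sum = 23.1 + 21.5 + 49.5 + 44.2 + 20.3 + 27.9 = 186.5
Average = 186.5 / 6 = 31.08
Rounded: 31

31


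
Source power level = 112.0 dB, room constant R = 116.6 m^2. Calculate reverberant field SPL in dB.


Given values:
  Lw = 112.0 dB, R = 116.6 m^2
Formula: SPL = Lw + 10 * log10(4 / R)
Compute 4 / R = 4 / 116.6 = 0.034305
Compute 10 * log10(0.034305) = -14.6464
SPL = 112.0 + (-14.6464) = 97.35

97.35 dB


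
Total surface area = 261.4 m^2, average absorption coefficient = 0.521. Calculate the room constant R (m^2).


Given values:
  S = 261.4 m^2, alpha = 0.521
Formula: R = S * alpha / (1 - alpha)
Numerator: 261.4 * 0.521 = 136.1894
Denominator: 1 - 0.521 = 0.479
R = 136.1894 / 0.479 = 284.32

284.32 m^2


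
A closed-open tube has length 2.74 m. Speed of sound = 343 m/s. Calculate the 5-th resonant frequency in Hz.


Given values:
  Tube type: closed-open, L = 2.74 m, c = 343 m/s, n = 5
Formula: f_n = (2n - 1) * c / (4 * L)
Compute 2n - 1 = 2*5 - 1 = 9
Compute 4 * L = 4 * 2.74 = 10.96
f = 9 * 343 / 10.96
f = 281.66

281.66 Hz


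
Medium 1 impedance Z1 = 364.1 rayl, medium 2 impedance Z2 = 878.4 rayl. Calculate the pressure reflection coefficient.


Given values:
  Z1 = 364.1 rayl, Z2 = 878.4 rayl
Formula: R = (Z2 - Z1) / (Z2 + Z1)
Numerator: Z2 - Z1 = 878.4 - 364.1 = 514.3
Denominator: Z2 + Z1 = 878.4 + 364.1 = 1242.5
R = 514.3 / 1242.5 = 0.4139

0.4139


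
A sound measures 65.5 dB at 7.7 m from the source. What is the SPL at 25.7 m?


Given values:
  SPL1 = 65.5 dB, r1 = 7.7 m, r2 = 25.7 m
Formula: SPL2 = SPL1 - 20 * log10(r2 / r1)
Compute ratio: r2 / r1 = 25.7 / 7.7 = 3.3377
Compute log10: log10(3.3377) = 0.523447
Compute drop: 20 * 0.523447 = 10.4689
SPL2 = 65.5 - 10.4689 = 55.03

55.03 dB


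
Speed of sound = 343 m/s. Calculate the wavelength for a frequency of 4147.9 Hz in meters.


Given values:
  c = 343 m/s, f = 4147.9 Hz
Formula: lambda = c / f
lambda = 343 / 4147.9
lambda = 0.0827

0.0827 m


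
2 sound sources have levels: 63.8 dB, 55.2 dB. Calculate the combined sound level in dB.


Formula: L_total = 10 * log10( sum(10^(Li/10)) )
  Source 1: 10^(63.8/10) = 2398832.919
  Source 2: 10^(55.2/10) = 331131.1215
Sum of linear values = 2729964.0405
L_total = 10 * log10(2729964.0405) = 64.36

64.36 dB


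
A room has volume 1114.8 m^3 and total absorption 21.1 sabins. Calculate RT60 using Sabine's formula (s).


Given values:
  V = 1114.8 m^3
  A = 21.1 sabins
Formula: RT60 = 0.161 * V / A
Numerator: 0.161 * 1114.8 = 179.4828
RT60 = 179.4828 / 21.1 = 8.506

8.506 s


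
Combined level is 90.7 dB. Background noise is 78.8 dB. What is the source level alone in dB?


Given values:
  L_total = 90.7 dB, L_bg = 78.8 dB
Formula: L_source = 10 * log10(10^(L_total/10) - 10^(L_bg/10))
Convert to linear:
  10^(90.7/10) = 1174897554.9395
  10^(78.8/10) = 75857757.5029
Difference: 1174897554.9395 - 75857757.5029 = 1099039797.4366
L_source = 10 * log10(1099039797.4366) = 90.41

90.41 dB


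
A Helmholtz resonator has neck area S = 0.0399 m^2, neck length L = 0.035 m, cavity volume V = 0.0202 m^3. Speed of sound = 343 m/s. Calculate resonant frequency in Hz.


Given values:
  S = 0.0399 m^2, L = 0.035 m, V = 0.0202 m^3, c = 343 m/s
Formula: f = (c / (2*pi)) * sqrt(S / (V * L))
Compute V * L = 0.0202 * 0.035 = 0.000707
Compute S / (V * L) = 0.0399 / 0.000707 = 56.4356
Compute sqrt(56.4356) = 7.512363
Compute c / (2*pi) = 343 / 6.283185 = 54.590148
f = 54.590148 * 7.512363 = 410.1

410.1 Hz


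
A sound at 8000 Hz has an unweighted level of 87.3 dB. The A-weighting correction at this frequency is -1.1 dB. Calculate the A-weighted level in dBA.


Given values:
  SPL = 87.3 dB
  A-weighting at 8000 Hz = -1.1 dB
Formula: L_A = SPL + A_weight
L_A = 87.3 + (-1.1)
L_A = 86.2

86.2 dBA


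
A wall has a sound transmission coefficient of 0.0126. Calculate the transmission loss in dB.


Given values:
  tau = 0.0126
Formula: TL = 10 * log10(1 / tau)
Compute 1 / tau = 1 / 0.0126 = 79.3651
Compute log10(79.3651) = 1.89963
TL = 10 * 1.89963 = 19.0

19.0 dB


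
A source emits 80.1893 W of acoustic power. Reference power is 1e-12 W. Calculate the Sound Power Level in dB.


Given values:
  W = 80.1893 W
  W_ref = 1e-12 W
Formula: SWL = 10 * log10(W / W_ref)
Compute ratio: W / W_ref = 80189300000000
Compute log10: log10(80189300000000) = 13.904116
Multiply: SWL = 10 * 13.904116 = 139.04

139.04 dB


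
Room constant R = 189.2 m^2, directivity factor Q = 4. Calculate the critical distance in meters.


Given values:
  R = 189.2 m^2, Q = 4
Formula: d_c = 0.141 * sqrt(Q * R)
Compute Q * R = 4 * 189.2 = 756.8
Compute sqrt(756.8) = 27.51
d_c = 0.141 * 27.51 = 3.879

3.879 m


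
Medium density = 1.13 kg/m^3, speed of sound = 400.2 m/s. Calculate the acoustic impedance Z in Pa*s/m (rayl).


Given values:
  rho = 1.13 kg/m^3
  c = 400.2 m/s
Formula: Z = rho * c
Z = 1.13 * 400.2
Z = 452.23

452.23 rayl


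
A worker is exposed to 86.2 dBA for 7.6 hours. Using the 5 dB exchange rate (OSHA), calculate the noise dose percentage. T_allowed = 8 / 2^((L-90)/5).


Given values:
  L = 86.2 dBA, T = 7.6 hours
Formula: T_allowed = 8 / 2^((L - 90) / 5)
Compute exponent: (86.2 - 90) / 5 = -0.76
Compute 2^(-0.76) = 0.590496
T_allowed = 8 / 0.590496 = 13.547933 hours
Dose = (T / T_allowed) * 100
Dose = (7.6 / 13.547933) * 100 = 56.1

56.1 %


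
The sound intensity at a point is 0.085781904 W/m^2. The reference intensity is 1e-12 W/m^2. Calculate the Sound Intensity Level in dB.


Given values:
  I = 0.085781904 W/m^2
  I_ref = 1e-12 W/m^2
Formula: SIL = 10 * log10(I / I_ref)
Compute ratio: I / I_ref = 85781904000
Compute log10: log10(85781904000) = 10.933396
Multiply: SIL = 10 * 10.933396 = 109.33

109.33 dB


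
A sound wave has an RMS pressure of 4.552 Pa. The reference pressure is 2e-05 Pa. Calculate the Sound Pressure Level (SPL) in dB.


Given values:
  p = 4.552 Pa
  p_ref = 2e-05 Pa
Formula: SPL = 20 * log10(p / p_ref)
Compute ratio: p / p_ref = 4.552 / 2e-05 = 227600
Compute log10: log10(227600) = 5.357172
Multiply: SPL = 20 * 5.357172 = 107.14

107.14 dB


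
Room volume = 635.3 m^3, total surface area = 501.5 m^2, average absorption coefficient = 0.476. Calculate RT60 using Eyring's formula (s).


Given values:
  V = 635.3 m^3, S = 501.5 m^2, alpha = 0.476
Formula: RT60 = 0.161 * V / (-S * ln(1 - alpha))
Compute ln(1 - 0.476) = ln(0.524) = -0.646264
Denominator: -501.5 * -0.646264 = 324.1014
Numerator: 0.161 * 635.3 = 102.2833
RT60 = 102.2833 / 324.1014 = 0.316

0.316 s


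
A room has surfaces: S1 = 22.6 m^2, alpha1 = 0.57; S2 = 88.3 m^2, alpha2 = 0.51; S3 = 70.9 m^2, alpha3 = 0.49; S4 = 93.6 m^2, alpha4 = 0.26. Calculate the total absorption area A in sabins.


Given surfaces:
  Surface 1: 22.6 * 0.57 = 12.882
  Surface 2: 88.3 * 0.51 = 45.033
  Surface 3: 70.9 * 0.49 = 34.741
  Surface 4: 93.6 * 0.26 = 24.336
Formula: A = sum(Si * alpha_i)
A = 12.882 + 45.033 + 34.741 + 24.336
A = 116.99

116.99 sabins


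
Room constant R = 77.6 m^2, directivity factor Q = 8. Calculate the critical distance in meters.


Given values:
  R = 77.6 m^2, Q = 8
Formula: d_c = 0.141 * sqrt(Q * R)
Compute Q * R = 8 * 77.6 = 620.8
Compute sqrt(620.8) = 24.9159
d_c = 0.141 * 24.9159 = 3.513

3.513 m


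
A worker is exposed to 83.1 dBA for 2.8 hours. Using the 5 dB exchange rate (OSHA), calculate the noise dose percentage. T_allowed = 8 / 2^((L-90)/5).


Given values:
  L = 83.1 dBA, T = 2.8 hours
Formula: T_allowed = 8 / 2^((L - 90) / 5)
Compute exponent: (83.1 - 90) / 5 = -1.38
Compute 2^(-1.38) = 0.384219
T_allowed = 8 / 0.384219 = 20.821459 hours
Dose = (T / T_allowed) * 100
Dose = (2.8 / 20.821459) * 100 = 13.45

13.45 %


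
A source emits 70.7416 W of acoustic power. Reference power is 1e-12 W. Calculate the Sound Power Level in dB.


Given values:
  W = 70.7416 W
  W_ref = 1e-12 W
Formula: SWL = 10 * log10(W / W_ref)
Compute ratio: W / W_ref = 70741600000000
Compute log10: log10(70741600000000) = 13.849675
Multiply: SWL = 10 * 13.849675 = 138.5

138.5 dB


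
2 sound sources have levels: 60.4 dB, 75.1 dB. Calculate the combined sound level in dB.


Formula: L_total = 10 * log10( sum(10^(Li/10)) )
  Source 1: 10^(60.4/10) = 1096478.1961
  Source 2: 10^(75.1/10) = 32359365.693
Sum of linear values = 33455843.8891
L_total = 10 * log10(33455843.8891) = 75.24

75.24 dB


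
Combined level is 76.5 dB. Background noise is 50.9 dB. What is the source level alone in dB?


Given values:
  L_total = 76.5 dB, L_bg = 50.9 dB
Formula: L_source = 10 * log10(10^(L_total/10) - 10^(L_bg/10))
Convert to linear:
  10^(76.5/10) = 44668359.2151
  10^(50.9/10) = 123026.8771
Difference: 44668359.2151 - 123026.8771 = 44545332.338
L_source = 10 * log10(44545332.338) = 76.49

76.49 dB


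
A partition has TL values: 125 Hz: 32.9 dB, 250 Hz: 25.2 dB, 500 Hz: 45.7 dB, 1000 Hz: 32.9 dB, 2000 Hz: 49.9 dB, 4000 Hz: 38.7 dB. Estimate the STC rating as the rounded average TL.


Given TL values at each frequency:
  125 Hz: 32.9 dB
  250 Hz: 25.2 dB
  500 Hz: 45.7 dB
  1000 Hz: 32.9 dB
  2000 Hz: 49.9 dB
  4000 Hz: 38.7 dB
Formula: STC ~ round(average of TL values)
Sum = 32.9 + 25.2 + 45.7 + 32.9 + 49.9 + 38.7 = 225.3
Average = 225.3 / 6 = 37.55
Rounded: 38

38


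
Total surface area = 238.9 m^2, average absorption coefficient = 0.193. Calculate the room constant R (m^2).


Given values:
  S = 238.9 m^2, alpha = 0.193
Formula: R = S * alpha / (1 - alpha)
Numerator: 238.9 * 0.193 = 46.1077
Denominator: 1 - 0.193 = 0.807
R = 46.1077 / 0.807 = 57.13

57.13 m^2


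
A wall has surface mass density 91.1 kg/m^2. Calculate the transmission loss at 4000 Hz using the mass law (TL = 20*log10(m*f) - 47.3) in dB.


Given values:
  m = 91.1 kg/m^2, f = 4000 Hz
Formula: TL = 20 * log10(m * f) - 47.3
Compute m * f = 91.1 * 4000 = 364400.0
Compute log10(364400.0) = 5.561578
Compute 20 * 5.561578 = 111.2316
TL = 111.2316 - 47.3 = 63.93

63.93 dB


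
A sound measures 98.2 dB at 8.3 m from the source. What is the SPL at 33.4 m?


Given values:
  SPL1 = 98.2 dB, r1 = 8.3 m, r2 = 33.4 m
Formula: SPL2 = SPL1 - 20 * log10(r2 / r1)
Compute ratio: r2 / r1 = 33.4 / 8.3 = 4.0241
Compute log10: log10(4.0241) = 0.604669
Compute drop: 20 * 0.604669 = 12.0934
SPL2 = 98.2 - 12.0934 = 86.11

86.11 dB


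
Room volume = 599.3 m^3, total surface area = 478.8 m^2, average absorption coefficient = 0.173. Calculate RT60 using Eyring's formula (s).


Given values:
  V = 599.3 m^3, S = 478.8 m^2, alpha = 0.173
Formula: RT60 = 0.161 * V / (-S * ln(1 - alpha))
Compute ln(1 - 0.173) = ln(0.827) = -0.189951
Denominator: -478.8 * -0.189951 = 90.9485
Numerator: 0.161 * 599.3 = 96.4873
RT60 = 96.4873 / 90.9485 = 1.061

1.061 s


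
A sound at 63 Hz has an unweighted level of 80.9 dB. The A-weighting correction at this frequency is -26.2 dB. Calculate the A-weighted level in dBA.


Given values:
  SPL = 80.9 dB
  A-weighting at 63 Hz = -26.2 dB
Formula: L_A = SPL + A_weight
L_A = 80.9 + (-26.2)
L_A = 54.7

54.7 dBA


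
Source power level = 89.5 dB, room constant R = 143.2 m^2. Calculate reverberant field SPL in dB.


Given values:
  Lw = 89.5 dB, R = 143.2 m^2
Formula: SPL = Lw + 10 * log10(4 / R)
Compute 4 / R = 4 / 143.2 = 0.027933
Compute 10 * log10(0.027933) = -15.5388
SPL = 89.5 + (-15.5388) = 73.96

73.96 dB


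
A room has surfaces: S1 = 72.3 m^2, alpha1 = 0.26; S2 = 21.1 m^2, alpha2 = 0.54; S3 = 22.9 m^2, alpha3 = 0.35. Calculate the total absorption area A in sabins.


Given surfaces:
  Surface 1: 72.3 * 0.26 = 18.798
  Surface 2: 21.1 * 0.54 = 11.394
  Surface 3: 22.9 * 0.35 = 8.015
Formula: A = sum(Si * alpha_i)
A = 18.798 + 11.394 + 8.015
A = 38.21

38.21 sabins


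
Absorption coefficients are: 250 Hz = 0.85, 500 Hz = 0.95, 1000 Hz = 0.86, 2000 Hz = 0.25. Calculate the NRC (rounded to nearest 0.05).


Given values:
  a_250 = 0.85, a_500 = 0.95
  a_1000 = 0.86, a_2000 = 0.25
Formula: NRC = (a250 + a500 + a1000 + a2000) / 4
Sum = 0.85 + 0.95 + 0.86 + 0.25 = 2.91
NRC = 2.91 / 4 = 0.7275
Rounded to nearest 0.05: 0.75

0.75


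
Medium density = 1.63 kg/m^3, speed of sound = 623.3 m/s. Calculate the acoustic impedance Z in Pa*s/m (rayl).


Given values:
  rho = 1.63 kg/m^3
  c = 623.3 m/s
Formula: Z = rho * c
Z = 1.63 * 623.3
Z = 1015.98

1015.98 rayl


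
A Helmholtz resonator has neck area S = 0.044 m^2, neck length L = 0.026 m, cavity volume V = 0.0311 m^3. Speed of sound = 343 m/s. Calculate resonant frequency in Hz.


Given values:
  S = 0.044 m^2, L = 0.026 m, V = 0.0311 m^3, c = 343 m/s
Formula: f = (c / (2*pi)) * sqrt(S / (V * L))
Compute V * L = 0.0311 * 0.026 = 0.0008086
Compute S / (V * L) = 0.044 / 0.0008086 = 54.415
Compute sqrt(54.415) = 7.376652
Compute c / (2*pi) = 343 / 6.283185 = 54.590148
f = 54.590148 * 7.376652 = 402.69

402.69 Hz


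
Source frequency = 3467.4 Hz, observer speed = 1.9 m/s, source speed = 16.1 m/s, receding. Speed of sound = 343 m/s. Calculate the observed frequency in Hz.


Given values:
  f_s = 3467.4 Hz, v_o = 1.9 m/s, v_s = 16.1 m/s
  Direction: receding
Formula: f_o = f_s * (c - v_o) / (c + v_s)
Numerator: c - v_o = 343 - 1.9 = 341.1
Denominator: c + v_s = 343 + 16.1 = 359.1
f_o = 3467.4 * 341.1 / 359.1 = 3293.6

3293.6 Hz


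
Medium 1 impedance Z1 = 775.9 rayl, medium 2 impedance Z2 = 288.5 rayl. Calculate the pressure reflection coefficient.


Given values:
  Z1 = 775.9 rayl, Z2 = 288.5 rayl
Formula: R = (Z2 - Z1) / (Z2 + Z1)
Numerator: Z2 - Z1 = 288.5 - 775.9 = -487.4
Denominator: Z2 + Z1 = 288.5 + 775.9 = 1064.4
R = -487.4 / 1064.4 = -0.4579

-0.4579


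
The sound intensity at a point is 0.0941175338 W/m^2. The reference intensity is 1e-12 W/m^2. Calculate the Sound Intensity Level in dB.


Given values:
  I = 0.0941175338 W/m^2
  I_ref = 1e-12 W/m^2
Formula: SIL = 10 * log10(I / I_ref)
Compute ratio: I / I_ref = 94117533800
Compute log10: log10(94117533800) = 10.973671
Multiply: SIL = 10 * 10.973671 = 109.74

109.74 dB


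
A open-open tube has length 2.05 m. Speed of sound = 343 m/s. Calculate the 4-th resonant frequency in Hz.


Given values:
  Tube type: open-open, L = 2.05 m, c = 343 m/s, n = 4
Formula: f_n = n * c / (2 * L)
Compute 2 * L = 2 * 2.05 = 4.1
f = 4 * 343 / 4.1
f = 334.63

334.63 Hz


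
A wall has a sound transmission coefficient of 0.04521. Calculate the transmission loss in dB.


Given values:
  tau = 0.04521
Formula: TL = 10 * log10(1 / tau)
Compute 1 / tau = 1 / 0.04521 = 22.119
Compute log10(22.119) = 1.344765
TL = 10 * 1.344765 = 13.45

13.45 dB


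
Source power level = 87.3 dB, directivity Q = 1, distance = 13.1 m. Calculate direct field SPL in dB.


Given values:
  Lw = 87.3 dB, Q = 1, r = 13.1 m
Formula: SPL = Lw + 10 * log10(Q / (4 * pi * r^2))
Compute 4 * pi * r^2 = 4 * pi * 13.1^2 = 2156.5149
Compute Q / denom = 1 / 2156.5149 = 0.00046371
Compute 10 * log10(0.00046371) = -33.3375
SPL = 87.3 + (-33.3375) = 53.96

53.96 dB


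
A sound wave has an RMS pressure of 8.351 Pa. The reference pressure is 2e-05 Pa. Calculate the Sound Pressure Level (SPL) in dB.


Given values:
  p = 8.351 Pa
  p_ref = 2e-05 Pa
Formula: SPL = 20 * log10(p / p_ref)
Compute ratio: p / p_ref = 8.351 / 2e-05 = 417550
Compute log10: log10(417550) = 5.620708
Multiply: SPL = 20 * 5.620708 = 112.41

112.41 dB


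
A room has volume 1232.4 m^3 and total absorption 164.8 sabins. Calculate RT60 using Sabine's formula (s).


Given values:
  V = 1232.4 m^3
  A = 164.8 sabins
Formula: RT60 = 0.161 * V / A
Numerator: 0.161 * 1232.4 = 198.4164
RT60 = 198.4164 / 164.8 = 1.204

1.204 s


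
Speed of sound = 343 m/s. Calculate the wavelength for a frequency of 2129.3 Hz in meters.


Given values:
  c = 343 m/s, f = 2129.3 Hz
Formula: lambda = c / f
lambda = 343 / 2129.3
lambda = 0.1611

0.1611 m


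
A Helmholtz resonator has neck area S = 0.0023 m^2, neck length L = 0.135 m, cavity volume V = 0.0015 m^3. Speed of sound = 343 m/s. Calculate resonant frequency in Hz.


Given values:
  S = 0.0023 m^2, L = 0.135 m, V = 0.0015 m^3, c = 343 m/s
Formula: f = (c / (2*pi)) * sqrt(S / (V * L))
Compute V * L = 0.0015 * 0.135 = 0.0002025
Compute S / (V * L) = 0.0023 / 0.0002025 = 11.358
Compute sqrt(11.358) = 3.370163
Compute c / (2*pi) = 343 / 6.283185 = 54.590148
f = 54.590148 * 3.370163 = 183.98

183.98 Hz


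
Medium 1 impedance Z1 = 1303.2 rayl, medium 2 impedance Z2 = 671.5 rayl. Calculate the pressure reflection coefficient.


Given values:
  Z1 = 1303.2 rayl, Z2 = 671.5 rayl
Formula: R = (Z2 - Z1) / (Z2 + Z1)
Numerator: Z2 - Z1 = 671.5 - 1303.2 = -631.7
Denominator: Z2 + Z1 = 671.5 + 1303.2 = 1974.7
R = -631.7 / 1974.7 = -0.3199

-0.3199


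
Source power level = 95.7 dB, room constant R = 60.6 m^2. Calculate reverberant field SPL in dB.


Given values:
  Lw = 95.7 dB, R = 60.6 m^2
Formula: SPL = Lw + 10 * log10(4 / R)
Compute 4 / R = 4 / 60.6 = 0.066007
Compute 10 * log10(0.066007) = -11.8041
SPL = 95.7 + (-11.8041) = 83.9

83.9 dB


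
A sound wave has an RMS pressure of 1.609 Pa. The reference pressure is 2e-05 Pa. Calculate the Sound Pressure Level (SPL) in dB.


Given values:
  p = 1.609 Pa
  p_ref = 2e-05 Pa
Formula: SPL = 20 * log10(p / p_ref)
Compute ratio: p / p_ref = 1.609 / 2e-05 = 80450
Compute log10: log10(80450) = 4.905526
Multiply: SPL = 20 * 4.905526 = 98.11

98.11 dB


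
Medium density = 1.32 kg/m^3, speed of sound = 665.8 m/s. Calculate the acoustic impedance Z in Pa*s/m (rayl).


Given values:
  rho = 1.32 kg/m^3
  c = 665.8 m/s
Formula: Z = rho * c
Z = 1.32 * 665.8
Z = 878.86

878.86 rayl


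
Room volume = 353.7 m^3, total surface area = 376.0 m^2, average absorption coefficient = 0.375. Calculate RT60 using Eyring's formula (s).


Given values:
  V = 353.7 m^3, S = 376.0 m^2, alpha = 0.375
Formula: RT60 = 0.161 * V / (-S * ln(1 - alpha))
Compute ln(1 - 0.375) = ln(0.625) = -0.470004
Denominator: -376.0 * -0.470004 = 176.7215
Numerator: 0.161 * 353.7 = 56.9457
RT60 = 56.9457 / 176.7215 = 0.322

0.322 s


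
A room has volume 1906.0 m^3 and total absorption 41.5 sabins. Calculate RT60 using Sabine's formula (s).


Given values:
  V = 1906.0 m^3
  A = 41.5 sabins
Formula: RT60 = 0.161 * V / A
Numerator: 0.161 * 1906.0 = 306.866
RT60 = 306.866 / 41.5 = 7.394

7.394 s


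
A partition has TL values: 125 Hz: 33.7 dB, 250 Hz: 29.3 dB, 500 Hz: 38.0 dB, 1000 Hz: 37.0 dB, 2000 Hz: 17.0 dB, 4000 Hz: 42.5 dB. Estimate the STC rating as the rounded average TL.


Given TL values at each frequency:
  125 Hz: 33.7 dB
  250 Hz: 29.3 dB
  500 Hz: 38.0 dB
  1000 Hz: 37.0 dB
  2000 Hz: 17.0 dB
  4000 Hz: 42.5 dB
Formula: STC ~ round(average of TL values)
Sum = 33.7 + 29.3 + 38.0 + 37.0 + 17.0 + 42.5 = 197.5
Average = 197.5 / 6 = 32.92
Rounded: 33

33


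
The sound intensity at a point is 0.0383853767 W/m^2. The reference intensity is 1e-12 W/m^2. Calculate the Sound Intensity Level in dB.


Given values:
  I = 0.0383853767 W/m^2
  I_ref = 1e-12 W/m^2
Formula: SIL = 10 * log10(I / I_ref)
Compute ratio: I / I_ref = 38385376700
Compute log10: log10(38385376700) = 10.584166
Multiply: SIL = 10 * 10.584166 = 105.84

105.84 dB


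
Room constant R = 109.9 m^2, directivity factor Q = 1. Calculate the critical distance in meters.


Given values:
  R = 109.9 m^2, Q = 1
Formula: d_c = 0.141 * sqrt(Q * R)
Compute Q * R = 1 * 109.9 = 109.9
Compute sqrt(109.9) = 10.4833
d_c = 0.141 * 10.4833 = 1.478

1.478 m


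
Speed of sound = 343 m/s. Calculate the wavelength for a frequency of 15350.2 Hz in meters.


Given values:
  c = 343 m/s, f = 15350.2 Hz
Formula: lambda = c / f
lambda = 343 / 15350.2
lambda = 0.0223

0.0223 m


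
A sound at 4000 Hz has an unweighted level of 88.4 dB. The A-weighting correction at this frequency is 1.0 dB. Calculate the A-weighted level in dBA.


Given values:
  SPL = 88.4 dB
  A-weighting at 4000 Hz = 1.0 dB
Formula: L_A = SPL + A_weight
L_A = 88.4 + (1.0)
L_A = 89.4

89.4 dBA


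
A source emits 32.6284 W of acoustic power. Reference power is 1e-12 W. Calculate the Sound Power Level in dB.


Given values:
  W = 32.6284 W
  W_ref = 1e-12 W
Formula: SWL = 10 * log10(W / W_ref)
Compute ratio: W / W_ref = 32628400000000
Compute log10: log10(32628400000000) = 13.513596
Multiply: SWL = 10 * 13.513596 = 135.14

135.14 dB
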